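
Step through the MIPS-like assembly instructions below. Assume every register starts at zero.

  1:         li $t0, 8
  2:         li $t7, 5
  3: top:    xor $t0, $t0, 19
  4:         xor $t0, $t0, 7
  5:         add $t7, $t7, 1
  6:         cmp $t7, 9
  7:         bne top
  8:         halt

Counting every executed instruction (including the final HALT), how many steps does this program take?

23

li $t0, 8 → $t0=8
li $t7, 5 → $t7=5
xor $t0, $t0, 19 → $t0=8^19=27
xor $t0, $t0, 7 → $t0=27^7=28
add $t7, $t7, 1 → $t7=5+1=6
cmp $t7, 9  (cmp 6,9)
bne top: taken
xor $t0, $t0, 19 → $t0=28^19=15
xor $t0, $t0, 7 → $t0=15^7=8
add $t7, $t7, 1 → $t7=6+1=7
cmp $t7, 9  (cmp 7,9)
bne top: taken
xor $t0, $t0, 19 → $t0=8^19=27
xor $t0, $t0, 7 → $t0=27^7=28
add $t7, $t7, 1 → $t7=7+1=8
cmp $t7, 9  (cmp 8,9)
bne top: taken
xor $t0, $t0, 19 → $t0=28^19=15
xor $t0, $t0, 7 → $t0=15^7=8
add $t7, $t7, 1 → $t7=8+1=9
cmp $t7, 9  (cmp 9,9)
bne top: not taken
halt.
Total executed instructions: 23.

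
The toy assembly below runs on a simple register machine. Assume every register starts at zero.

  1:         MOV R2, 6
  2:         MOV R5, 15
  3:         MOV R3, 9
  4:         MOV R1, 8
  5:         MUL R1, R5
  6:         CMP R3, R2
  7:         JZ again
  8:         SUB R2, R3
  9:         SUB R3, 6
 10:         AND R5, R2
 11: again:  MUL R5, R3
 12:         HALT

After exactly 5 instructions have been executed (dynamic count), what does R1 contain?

R2=6
R5=15
R3=9
R1=8
R1=8*15=120
After step 5: R1 = 120.

120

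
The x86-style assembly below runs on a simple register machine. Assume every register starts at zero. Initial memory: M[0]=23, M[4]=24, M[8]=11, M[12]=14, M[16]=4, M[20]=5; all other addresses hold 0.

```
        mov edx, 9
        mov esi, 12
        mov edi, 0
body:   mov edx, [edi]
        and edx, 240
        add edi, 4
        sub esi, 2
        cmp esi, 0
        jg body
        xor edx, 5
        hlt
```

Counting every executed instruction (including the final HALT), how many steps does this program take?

41

after mov edx, 9: edx=9
after mov esi, 12: esi=12
after mov edi, 0: edi=0
after mov edx, [edi]: edx=M[0]=23
after and edx, 240: edx=23&240=16
after add edi, 4: edi=0+4=4
after sub esi, 2: esi=12-2=10
cmp esi, 0  (cmp 10,0)
jg body: taken
after mov edx, [edi]: edx=M[4]=24
after and edx, 240: edx=24&240=16
after add edi, 4: edi=4+4=8
after sub esi, 2: esi=10-2=8
cmp esi, 0  (cmp 8,0)
jg body: taken
after mov edx, [edi]: edx=M[8]=11
after and edx, 240: edx=11&240=0
after add edi, 4: edi=8+4=12
after sub esi, 2: esi=8-2=6
cmp esi, 0  (cmp 6,0)
jg body: taken
after mov edx, [edi]: edx=M[12]=14
after and edx, 240: edx=14&240=0
after add edi, 4: edi=12+4=16
after sub esi, 2: esi=6-2=4
cmp esi, 0  (cmp 4,0)
jg body: taken
after mov edx, [edi]: edx=M[16]=4
after and edx, 240: edx=4&240=0
after add edi, 4: edi=16+4=20
after sub esi, 2: esi=4-2=2
cmp esi, 0  (cmp 2,0)
jg body: taken
after mov edx, [edi]: edx=M[20]=5
after and edx, 240: edx=5&240=0
after add edi, 4: edi=20+4=24
after sub esi, 2: esi=2-2=0
cmp esi, 0  (cmp 0,0)
jg body: not taken
after xor edx, 5: edx=0^5=5
halt.
Total executed instructions: 41.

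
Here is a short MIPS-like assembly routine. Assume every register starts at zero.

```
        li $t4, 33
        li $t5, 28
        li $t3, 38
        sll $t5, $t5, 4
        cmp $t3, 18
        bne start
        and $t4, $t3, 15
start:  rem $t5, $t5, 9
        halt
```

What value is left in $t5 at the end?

li $t4, 33 → $t4=33
li $t5, 28 → $t5=28
li $t3, 38 → $t3=38
sll $t5, $t5, 4 → $t5=28<<4=448
cmp $t3, 18  (cmp 38,18)
bne start: taken
rem $t5, $t5, 9 → $t5=448%9=7
halt.

7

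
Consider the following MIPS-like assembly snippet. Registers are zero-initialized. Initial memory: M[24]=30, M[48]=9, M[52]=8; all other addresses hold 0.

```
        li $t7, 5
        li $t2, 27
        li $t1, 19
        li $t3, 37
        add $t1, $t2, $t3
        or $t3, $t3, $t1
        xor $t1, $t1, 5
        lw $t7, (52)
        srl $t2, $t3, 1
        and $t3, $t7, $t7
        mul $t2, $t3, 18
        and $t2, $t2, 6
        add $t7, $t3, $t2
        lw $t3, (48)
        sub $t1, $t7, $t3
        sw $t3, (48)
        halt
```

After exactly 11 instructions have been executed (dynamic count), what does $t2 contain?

144

li $t7, 5 → $t7=5
li $t2, 27 → $t2=27
li $t1, 19 → $t1=19
li $t3, 37 → $t3=37
add $t1, $t2, $t3 → $t1=27+37=64
or $t3, $t3, $t1 → $t3=37|64=101
xor $t1, $t1, 5 → $t1=64^5=69
lw $t7, (52) → $t7=M[52]=8
srl $t2, $t3, 1 → $t2=101>>1=50
and $t3, $t7, $t7 → $t3=8&8=8
mul $t2, $t3, 18 → $t2=8*18=144
After step 11: $t2 = 144.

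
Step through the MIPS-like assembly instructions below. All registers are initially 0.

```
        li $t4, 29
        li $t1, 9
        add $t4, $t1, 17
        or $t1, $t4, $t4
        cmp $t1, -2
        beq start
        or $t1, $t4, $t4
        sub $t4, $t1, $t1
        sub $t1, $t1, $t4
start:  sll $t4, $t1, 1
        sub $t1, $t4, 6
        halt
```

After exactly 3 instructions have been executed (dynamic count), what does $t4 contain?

26

after li $t4, 29: $t4=29
after li $t1, 9: $t1=9
after add $t4, $t1, 17: $t4=9+17=26
After step 3: $t4 = 26.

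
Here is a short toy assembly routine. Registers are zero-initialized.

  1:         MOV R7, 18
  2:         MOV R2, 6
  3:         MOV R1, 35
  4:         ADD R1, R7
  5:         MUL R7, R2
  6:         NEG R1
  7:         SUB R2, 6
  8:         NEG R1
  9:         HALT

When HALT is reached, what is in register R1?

after MOV R7, 18: R7=18
after MOV R2, 6: R2=6
after MOV R1, 35: R1=35
after ADD R1, R7: R1=35+18=53
after MUL R7, R2: R7=18*6=108
after NEG R1: R1=-(53)=-53
after SUB R2, 6: R2=6-6=0
after NEG R1: R1=-(-53)=53
halt.

53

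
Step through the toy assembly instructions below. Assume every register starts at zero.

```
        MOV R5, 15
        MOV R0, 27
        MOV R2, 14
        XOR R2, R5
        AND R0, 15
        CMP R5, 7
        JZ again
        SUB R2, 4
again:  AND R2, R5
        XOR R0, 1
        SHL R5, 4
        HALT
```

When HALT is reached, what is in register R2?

13

MOV R5, 15 → R5=15
MOV R0, 27 → R0=27
MOV R2, 14 → R2=14
XOR R2, R5 → R2=14^15=1
AND R0, 15 → R0=27&15=11
CMP R5, 7  (cmp 15,7)
JZ again: not taken
SUB R2, 4 → R2=1-4=-3
AND R2, R5 → R2=(-3)&15=13
XOR R0, 1 → R0=11^1=10
SHL R5, 4 → R5=15<<4=240
halt.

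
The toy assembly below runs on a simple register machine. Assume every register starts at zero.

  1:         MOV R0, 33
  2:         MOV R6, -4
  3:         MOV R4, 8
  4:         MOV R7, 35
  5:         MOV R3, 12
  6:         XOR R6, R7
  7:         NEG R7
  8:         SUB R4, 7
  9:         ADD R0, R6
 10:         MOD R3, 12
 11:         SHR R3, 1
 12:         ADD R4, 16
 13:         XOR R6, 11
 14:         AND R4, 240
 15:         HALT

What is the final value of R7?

-35

R0=33
R6=-4
R4=8
R7=35
R3=12
R6=(-4)^35=-33
R7=-(35)=-35
R4=8-7=1
R0=33+(-33)=0
R3=12%12=0
R3=0>>1=0
R4=1+16=17
R6=(-33)^11=-44
R4=17&240=16
halt.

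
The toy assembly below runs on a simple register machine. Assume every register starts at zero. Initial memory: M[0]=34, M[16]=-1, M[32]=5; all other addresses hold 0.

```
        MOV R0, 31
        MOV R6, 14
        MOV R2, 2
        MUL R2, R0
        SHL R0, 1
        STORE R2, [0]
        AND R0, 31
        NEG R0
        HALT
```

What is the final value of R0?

-30

after MOV R0, 31: R0=31
after MOV R6, 14: R6=14
after MOV R2, 2: R2=2
after MUL R2, R0: R2=2*31=62
after SHL R0, 1: R0=31<<1=62
STORE R2, [0] → M[0]=62
after AND R0, 31: R0=62&31=30
after NEG R0: R0=-(30)=-30
halt.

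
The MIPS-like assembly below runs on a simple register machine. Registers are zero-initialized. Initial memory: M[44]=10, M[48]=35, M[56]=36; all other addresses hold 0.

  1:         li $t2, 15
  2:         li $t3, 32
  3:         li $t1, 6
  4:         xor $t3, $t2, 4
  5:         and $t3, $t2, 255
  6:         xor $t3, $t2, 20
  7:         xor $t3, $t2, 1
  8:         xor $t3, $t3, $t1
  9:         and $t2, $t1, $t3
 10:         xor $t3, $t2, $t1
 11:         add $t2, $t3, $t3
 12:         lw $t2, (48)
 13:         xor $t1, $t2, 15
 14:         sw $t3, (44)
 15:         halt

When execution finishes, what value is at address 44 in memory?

6

after li $t2, 15: $t2=15
after li $t3, 32: $t3=32
after li $t1, 6: $t1=6
after xor $t3, $t2, 4: $t3=15^4=11
after and $t3, $t2, 255: $t3=15&255=15
after xor $t3, $t2, 20: $t3=15^20=27
after xor $t3, $t2, 1: $t3=15^1=14
after xor $t3, $t3, $t1: $t3=14^6=8
after and $t2, $t1, $t3: $t2=6&8=0
after xor $t3, $t2, $t1: $t3=0^6=6
after add $t2, $t3, $t3: $t2=6+6=12
after lw $t2, (48): $t2=M[48]=35
after xor $t1, $t2, 15: $t1=35^15=44
sw $t3, (44) → M[44]=6
halt.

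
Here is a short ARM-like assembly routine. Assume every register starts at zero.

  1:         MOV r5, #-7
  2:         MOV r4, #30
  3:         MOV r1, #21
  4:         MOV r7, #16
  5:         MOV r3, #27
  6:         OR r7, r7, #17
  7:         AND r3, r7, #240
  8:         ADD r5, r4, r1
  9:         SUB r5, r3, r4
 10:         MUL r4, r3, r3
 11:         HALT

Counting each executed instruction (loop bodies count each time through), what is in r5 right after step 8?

51

MOV r5, #-7 → r5=-7
MOV r4, #30 → r4=30
MOV r1, #21 → r1=21
MOV r7, #16 → r7=16
MOV r3, #27 → r3=27
OR r7, r7, #17 → r7=16|17=17
AND r3, r7, #240 → r3=17&240=16
ADD r5, r4, r1 → r5=30+21=51
After step 8: r5 = 51.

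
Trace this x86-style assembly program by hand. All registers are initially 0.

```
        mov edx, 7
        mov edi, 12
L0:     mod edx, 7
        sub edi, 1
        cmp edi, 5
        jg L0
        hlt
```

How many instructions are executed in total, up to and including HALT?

31

edx=7
edi=12
edx=7%7=0
edi=12-1=11
cmp edi, 5  (cmp 11,5)
jg L0: taken
edx=0%7=0
edi=11-1=10
cmp edi, 5  (cmp 10,5)
jg L0: taken
edx=0%7=0
edi=10-1=9
cmp edi, 5  (cmp 9,5)
jg L0: taken
edx=0%7=0
edi=9-1=8
cmp edi, 5  (cmp 8,5)
jg L0: taken
edx=0%7=0
edi=8-1=7
cmp edi, 5  (cmp 7,5)
jg L0: taken
edx=0%7=0
edi=7-1=6
cmp edi, 5  (cmp 6,5)
jg L0: taken
edx=0%7=0
edi=6-1=5
cmp edi, 5  (cmp 5,5)
jg L0: not taken
halt.
Total executed instructions: 31.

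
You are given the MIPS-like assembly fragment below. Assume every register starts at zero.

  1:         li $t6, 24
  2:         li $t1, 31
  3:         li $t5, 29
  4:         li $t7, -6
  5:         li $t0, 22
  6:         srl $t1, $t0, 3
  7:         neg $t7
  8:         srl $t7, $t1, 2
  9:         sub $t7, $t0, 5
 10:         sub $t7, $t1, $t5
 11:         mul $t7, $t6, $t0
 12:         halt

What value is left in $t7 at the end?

528

$t6=24
$t1=31
$t5=29
$t7=-6
$t0=22
$t1=22>>3=2
$t7=-(-6)=6
$t7=2>>2=0
$t7=22-5=17
$t7=2-29=-27
$t7=24*22=528
halt.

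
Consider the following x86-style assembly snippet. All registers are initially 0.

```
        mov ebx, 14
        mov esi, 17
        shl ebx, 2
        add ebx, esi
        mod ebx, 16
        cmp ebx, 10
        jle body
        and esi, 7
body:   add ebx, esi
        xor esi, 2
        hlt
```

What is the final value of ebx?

ebx=14
esi=17
ebx=14<<2=56
ebx=56+17=73
ebx=73%16=9
cmp ebx, 10  (cmp 9,10)
jle body: taken
ebx=9+17=26
esi=17^2=19
halt.

26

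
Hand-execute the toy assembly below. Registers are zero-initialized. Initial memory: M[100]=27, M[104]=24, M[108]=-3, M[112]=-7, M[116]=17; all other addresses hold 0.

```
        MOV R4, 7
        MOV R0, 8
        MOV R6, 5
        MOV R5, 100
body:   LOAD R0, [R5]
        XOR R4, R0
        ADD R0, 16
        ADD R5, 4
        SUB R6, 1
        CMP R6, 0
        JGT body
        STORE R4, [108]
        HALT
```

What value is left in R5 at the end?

MOV R4, 7 → R4=7
MOV R0, 8 → R0=8
MOV R6, 5 → R6=5
MOV R5, 100 → R5=100
LOAD R0, [R5] → R0=M[100]=27
XOR R4, R0 → R4=7^27=28
ADD R0, 16 → R0=27+16=43
ADD R5, 4 → R5=100+4=104
SUB R6, 1 → R6=5-1=4
CMP R6, 0  (cmp 4,0)
JGT body: taken
LOAD R0, [R5] → R0=M[104]=24
XOR R4, R0 → R4=28^24=4
ADD R0, 16 → R0=24+16=40
ADD R5, 4 → R5=104+4=108
SUB R6, 1 → R6=4-1=3
CMP R6, 0  (cmp 3,0)
JGT body: taken
LOAD R0, [R5] → R0=M[108]=-3
XOR R4, R0 → R4=4^(-3)=-7
ADD R0, 16 → R0=(-3)+16=13
ADD R5, 4 → R5=108+4=112
SUB R6, 1 → R6=3-1=2
CMP R6, 0  (cmp 2,0)
JGT body: taken
LOAD R0, [R5] → R0=M[112]=-7
XOR R4, R0 → R4=(-7)^(-7)=0
ADD R0, 16 → R0=(-7)+16=9
ADD R5, 4 → R5=112+4=116
SUB R6, 1 → R6=2-1=1
CMP R6, 0  (cmp 1,0)
JGT body: taken
LOAD R0, [R5] → R0=M[116]=17
XOR R4, R0 → R4=0^17=17
ADD R0, 16 → R0=17+16=33
ADD R5, 4 → R5=116+4=120
SUB R6, 1 → R6=1-1=0
CMP R6, 0  (cmp 0,0)
JGT body: not taken
STORE R4, [108] → M[108]=17
halt.

120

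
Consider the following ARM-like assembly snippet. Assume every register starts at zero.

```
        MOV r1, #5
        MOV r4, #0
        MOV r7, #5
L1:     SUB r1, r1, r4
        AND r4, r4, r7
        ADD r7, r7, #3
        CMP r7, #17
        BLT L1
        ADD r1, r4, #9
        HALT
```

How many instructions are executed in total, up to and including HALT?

25

MOV r1, #5 → r1=5
MOV r4, #0 → r4=0
MOV r7, #5 → r7=5
SUB r1, r1, r4 → r1=5-0=5
AND r4, r4, r7 → r4=0&5=0
ADD r7, r7, #3 → r7=5+3=8
CMP r7, #17  (cmp 8,17)
BLT L1: taken
SUB r1, r1, r4 → r1=5-0=5
AND r4, r4, r7 → r4=0&8=0
ADD r7, r7, #3 → r7=8+3=11
CMP r7, #17  (cmp 11,17)
BLT L1: taken
SUB r1, r1, r4 → r1=5-0=5
AND r4, r4, r7 → r4=0&11=0
ADD r7, r7, #3 → r7=11+3=14
CMP r7, #17  (cmp 14,17)
BLT L1: taken
SUB r1, r1, r4 → r1=5-0=5
AND r4, r4, r7 → r4=0&14=0
ADD r7, r7, #3 → r7=14+3=17
CMP r7, #17  (cmp 17,17)
BLT L1: not taken
ADD r1, r4, #9 → r1=0+9=9
halt.
Total executed instructions: 25.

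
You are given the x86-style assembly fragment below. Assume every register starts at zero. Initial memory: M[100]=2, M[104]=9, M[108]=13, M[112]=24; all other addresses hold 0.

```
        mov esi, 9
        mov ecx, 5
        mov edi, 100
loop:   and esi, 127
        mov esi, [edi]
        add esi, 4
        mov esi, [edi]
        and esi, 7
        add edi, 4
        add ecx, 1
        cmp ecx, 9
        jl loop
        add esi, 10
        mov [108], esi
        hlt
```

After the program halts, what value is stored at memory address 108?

esi=9
ecx=5
edi=100
esi=9&127=9
esi=M[100]=2
esi=2+4=6
esi=M[100]=2
esi=2&7=2
edi=100+4=104
ecx=5+1=6
cmp ecx, 9  (cmp 6,9)
jl loop: taken
esi=2&127=2
esi=M[104]=9
esi=9+4=13
esi=M[104]=9
esi=9&7=1
edi=104+4=108
ecx=6+1=7
cmp ecx, 9  (cmp 7,9)
jl loop: taken
esi=1&127=1
esi=M[108]=13
esi=13+4=17
esi=M[108]=13
esi=13&7=5
edi=108+4=112
ecx=7+1=8
cmp ecx, 9  (cmp 8,9)
jl loop: taken
esi=5&127=5
esi=M[112]=24
esi=24+4=28
esi=M[112]=24
esi=24&7=0
edi=112+4=116
ecx=8+1=9
cmp ecx, 9  (cmp 9,9)
jl loop: not taken
esi=0+10=10
mov [108], esi → M[108]=10
halt.

10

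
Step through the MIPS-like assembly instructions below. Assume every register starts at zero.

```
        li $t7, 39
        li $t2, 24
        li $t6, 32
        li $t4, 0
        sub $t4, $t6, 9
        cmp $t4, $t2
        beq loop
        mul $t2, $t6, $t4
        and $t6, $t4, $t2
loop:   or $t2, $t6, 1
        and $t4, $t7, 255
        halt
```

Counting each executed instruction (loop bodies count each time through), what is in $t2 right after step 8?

after li $t7, 39: $t7=39
after li $t2, 24: $t2=24
after li $t6, 32: $t6=32
after li $t4, 0: $t4=0
after sub $t4, $t6, 9: $t4=32-9=23
cmp $t4, $t2  (cmp 23,24)
beq loop: not taken
after mul $t2, $t6, $t4: $t2=32*23=736
After step 8: $t2 = 736.

736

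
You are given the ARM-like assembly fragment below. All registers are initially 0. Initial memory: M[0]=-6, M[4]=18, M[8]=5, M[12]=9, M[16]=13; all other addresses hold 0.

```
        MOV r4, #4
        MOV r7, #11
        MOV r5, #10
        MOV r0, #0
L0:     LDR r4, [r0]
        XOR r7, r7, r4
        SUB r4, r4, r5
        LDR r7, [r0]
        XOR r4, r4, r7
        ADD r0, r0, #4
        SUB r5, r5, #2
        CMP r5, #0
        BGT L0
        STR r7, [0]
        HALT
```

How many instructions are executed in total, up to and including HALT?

after MOV r4, #4: r4=4
after MOV r7, #11: r7=11
after MOV r5, #10: r5=10
after MOV r0, #0: r0=0
after LDR r4, [r0]: r4=M[0]=-6
after XOR r7, r7, r4: r7=11^(-6)=-15
after SUB r4, r4, r5: r4=(-6)-10=-16
after LDR r7, [r0]: r7=M[0]=-6
after XOR r4, r4, r7: r4=(-16)^(-6)=10
after ADD r0, r0, #4: r0=0+4=4
after SUB r5, r5, #2: r5=10-2=8
CMP r5, #0  (cmp 8,0)
BGT L0: taken
after LDR r4, [r0]: r4=M[4]=18
after XOR r7, r7, r4: r7=(-6)^18=-24
after SUB r4, r4, r5: r4=18-8=10
after LDR r7, [r0]: r7=M[4]=18
after XOR r4, r4, r7: r4=10^18=24
after ADD r0, r0, #4: r0=4+4=8
after SUB r5, r5, #2: r5=8-2=6
CMP r5, #0  (cmp 6,0)
BGT L0: taken
after LDR r4, [r0]: r4=M[8]=5
after XOR r7, r7, r4: r7=18^5=23
after SUB r4, r4, r5: r4=5-6=-1
after LDR r7, [r0]: r7=M[8]=5
after XOR r4, r4, r7: r4=(-1)^5=-6
after ADD r0, r0, #4: r0=8+4=12
after SUB r5, r5, #2: r5=6-2=4
CMP r5, #0  (cmp 4,0)
BGT L0: taken
after LDR r4, [r0]: r4=M[12]=9
after XOR r7, r7, r4: r7=5^9=12
after SUB r4, r4, r5: r4=9-4=5
after LDR r7, [r0]: r7=M[12]=9
after XOR r4, r4, r7: r4=5^9=12
after ADD r0, r0, #4: r0=12+4=16
after SUB r5, r5, #2: r5=4-2=2
CMP r5, #0  (cmp 2,0)
BGT L0: taken
after LDR r4, [r0]: r4=M[16]=13
after XOR r7, r7, r4: r7=9^13=4
after SUB r4, r4, r5: r4=13-2=11
after LDR r7, [r0]: r7=M[16]=13
after XOR r4, r4, r7: r4=11^13=6
after ADD r0, r0, #4: r0=16+4=20
after SUB r5, r5, #2: r5=2-2=0
CMP r5, #0  (cmp 0,0)
BGT L0: not taken
STR r7, [0] → M[0]=13
halt.
Total executed instructions: 51.

51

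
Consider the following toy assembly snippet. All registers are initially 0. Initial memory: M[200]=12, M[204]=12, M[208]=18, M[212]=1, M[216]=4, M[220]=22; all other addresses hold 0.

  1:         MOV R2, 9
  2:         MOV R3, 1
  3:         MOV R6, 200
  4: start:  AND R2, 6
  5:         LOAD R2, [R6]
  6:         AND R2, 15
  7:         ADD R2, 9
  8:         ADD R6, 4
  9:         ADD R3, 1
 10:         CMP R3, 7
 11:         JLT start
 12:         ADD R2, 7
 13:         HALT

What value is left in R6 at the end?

after MOV R2, 9: R2=9
after MOV R3, 1: R3=1
after MOV R6, 200: R6=200
after AND R2, 6: R2=9&6=0
after LOAD R2, [R6]: R2=M[200]=12
after AND R2, 15: R2=12&15=12
after ADD R2, 9: R2=12+9=21
after ADD R6, 4: R6=200+4=204
after ADD R3, 1: R3=1+1=2
CMP R3, 7  (cmp 2,7)
JLT start: taken
after AND R2, 6: R2=21&6=4
after LOAD R2, [R6]: R2=M[204]=12
after AND R2, 15: R2=12&15=12
after ADD R2, 9: R2=12+9=21
after ADD R6, 4: R6=204+4=208
after ADD R3, 1: R3=2+1=3
CMP R3, 7  (cmp 3,7)
JLT start: taken
after AND R2, 6: R2=21&6=4
after LOAD R2, [R6]: R2=M[208]=18
after AND R2, 15: R2=18&15=2
after ADD R2, 9: R2=2+9=11
after ADD R6, 4: R6=208+4=212
after ADD R3, 1: R3=3+1=4
CMP R3, 7  (cmp 4,7)
JLT start: taken
after AND R2, 6: R2=11&6=2
after LOAD R2, [R6]: R2=M[212]=1
after AND R2, 15: R2=1&15=1
after ADD R2, 9: R2=1+9=10
after ADD R6, 4: R6=212+4=216
after ADD R3, 1: R3=4+1=5
CMP R3, 7  (cmp 5,7)
JLT start: taken
after AND R2, 6: R2=10&6=2
after LOAD R2, [R6]: R2=M[216]=4
after AND R2, 15: R2=4&15=4
after ADD R2, 9: R2=4+9=13
after ADD R6, 4: R6=216+4=220
after ADD R3, 1: R3=5+1=6
CMP R3, 7  (cmp 6,7)
JLT start: taken
after AND R2, 6: R2=13&6=4
after LOAD R2, [R6]: R2=M[220]=22
after AND R2, 15: R2=22&15=6
after ADD R2, 9: R2=6+9=15
after ADD R6, 4: R6=220+4=224
after ADD R3, 1: R3=6+1=7
CMP R3, 7  (cmp 7,7)
JLT start: not taken
after ADD R2, 7: R2=15+7=22
halt.

224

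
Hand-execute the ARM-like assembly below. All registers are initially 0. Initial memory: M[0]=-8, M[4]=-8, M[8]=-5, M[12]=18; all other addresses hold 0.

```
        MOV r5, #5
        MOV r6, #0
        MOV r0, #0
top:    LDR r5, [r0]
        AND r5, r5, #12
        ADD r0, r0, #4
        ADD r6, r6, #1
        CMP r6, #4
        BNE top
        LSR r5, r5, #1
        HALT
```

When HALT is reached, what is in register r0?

16

r5=5
r6=0
r0=0
r5=M[0]=-8
r5=(-8)&12=8
r0=0+4=4
r6=0+1=1
CMP r6, #4  (cmp 1,4)
BNE top: taken
r5=M[4]=-8
r5=(-8)&12=8
r0=4+4=8
r6=1+1=2
CMP r6, #4  (cmp 2,4)
BNE top: taken
r5=M[8]=-5
r5=(-5)&12=8
r0=8+4=12
r6=2+1=3
CMP r6, #4  (cmp 3,4)
BNE top: taken
r5=M[12]=18
r5=18&12=0
r0=12+4=16
r6=3+1=4
CMP r6, #4  (cmp 4,4)
BNE top: not taken
r5=0>>1=0
halt.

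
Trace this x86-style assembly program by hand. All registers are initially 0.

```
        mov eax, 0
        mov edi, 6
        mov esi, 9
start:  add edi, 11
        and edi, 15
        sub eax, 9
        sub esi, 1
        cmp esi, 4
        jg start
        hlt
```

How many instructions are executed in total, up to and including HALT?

eax=0
edi=6
esi=9
edi=6+11=17
edi=17&15=1
eax=0-9=-9
esi=9-1=8
cmp esi, 4  (cmp 8,4)
jg start: taken
edi=1+11=12
edi=12&15=12
eax=(-9)-9=-18
esi=8-1=7
cmp esi, 4  (cmp 7,4)
jg start: taken
edi=12+11=23
edi=23&15=7
eax=(-18)-9=-27
esi=7-1=6
cmp esi, 4  (cmp 6,4)
jg start: taken
edi=7+11=18
edi=18&15=2
eax=(-27)-9=-36
esi=6-1=5
cmp esi, 4  (cmp 5,4)
jg start: taken
edi=2+11=13
edi=13&15=13
eax=(-36)-9=-45
esi=5-1=4
cmp esi, 4  (cmp 4,4)
jg start: not taken
halt.
Total executed instructions: 34.

34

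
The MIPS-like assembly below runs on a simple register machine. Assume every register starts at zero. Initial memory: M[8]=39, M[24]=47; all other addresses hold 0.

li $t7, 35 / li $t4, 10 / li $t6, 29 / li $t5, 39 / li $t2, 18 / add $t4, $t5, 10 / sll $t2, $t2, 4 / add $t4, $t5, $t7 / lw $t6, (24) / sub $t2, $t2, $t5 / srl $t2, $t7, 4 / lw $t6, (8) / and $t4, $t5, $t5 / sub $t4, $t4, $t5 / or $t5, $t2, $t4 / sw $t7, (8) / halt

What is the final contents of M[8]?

35

$t7=35
$t4=10
$t6=29
$t5=39
$t2=18
$t4=39+10=49
$t2=18<<4=288
$t4=39+35=74
$t6=M[24]=47
$t2=288-39=249
$t2=35>>4=2
$t6=M[8]=39
$t4=39&39=39
$t4=39-39=0
$t5=2|0=2
sw $t7, (8) → M[8]=35
halt.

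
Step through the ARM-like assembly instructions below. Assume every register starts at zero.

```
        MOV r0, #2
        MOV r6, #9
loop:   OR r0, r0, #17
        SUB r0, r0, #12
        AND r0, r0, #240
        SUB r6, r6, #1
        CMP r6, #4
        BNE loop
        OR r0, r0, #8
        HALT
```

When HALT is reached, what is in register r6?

after MOV r0, #2: r0=2
after MOV r6, #9: r6=9
after OR r0, r0, #17: r0=2|17=19
after SUB r0, r0, #12: r0=19-12=7
after AND r0, r0, #240: r0=7&240=0
after SUB r6, r6, #1: r6=9-1=8
CMP r6, #4  (cmp 8,4)
BNE loop: taken
after OR r0, r0, #17: r0=0|17=17
after SUB r0, r0, #12: r0=17-12=5
after AND r0, r0, #240: r0=5&240=0
after SUB r6, r6, #1: r6=8-1=7
CMP r6, #4  (cmp 7,4)
BNE loop: taken
after OR r0, r0, #17: r0=0|17=17
after SUB r0, r0, #12: r0=17-12=5
after AND r0, r0, #240: r0=5&240=0
after SUB r6, r6, #1: r6=7-1=6
CMP r6, #4  (cmp 6,4)
BNE loop: taken
after OR r0, r0, #17: r0=0|17=17
after SUB r0, r0, #12: r0=17-12=5
after AND r0, r0, #240: r0=5&240=0
after SUB r6, r6, #1: r6=6-1=5
CMP r6, #4  (cmp 5,4)
BNE loop: taken
after OR r0, r0, #17: r0=0|17=17
after SUB r0, r0, #12: r0=17-12=5
after AND r0, r0, #240: r0=5&240=0
after SUB r6, r6, #1: r6=5-1=4
CMP r6, #4  (cmp 4,4)
BNE loop: not taken
after OR r0, r0, #8: r0=0|8=8
halt.

4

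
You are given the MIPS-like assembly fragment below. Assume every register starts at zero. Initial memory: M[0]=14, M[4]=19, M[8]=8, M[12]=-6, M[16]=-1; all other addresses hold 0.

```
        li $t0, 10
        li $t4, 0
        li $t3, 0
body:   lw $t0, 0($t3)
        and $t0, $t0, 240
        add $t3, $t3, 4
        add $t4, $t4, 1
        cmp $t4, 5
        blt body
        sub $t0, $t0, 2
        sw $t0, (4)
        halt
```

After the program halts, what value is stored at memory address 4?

li $t0, 10 → $t0=10
li $t4, 0 → $t4=0
li $t3, 0 → $t3=0
lw $t0, 0($t3) → $t0=M[0]=14
and $t0, $t0, 240 → $t0=14&240=0
add $t3, $t3, 4 → $t3=0+4=4
add $t4, $t4, 1 → $t4=0+1=1
cmp $t4, 5  (cmp 1,5)
blt body: taken
lw $t0, 0($t3) → $t0=M[4]=19
and $t0, $t0, 240 → $t0=19&240=16
add $t3, $t3, 4 → $t3=4+4=8
add $t4, $t4, 1 → $t4=1+1=2
cmp $t4, 5  (cmp 2,5)
blt body: taken
lw $t0, 0($t3) → $t0=M[8]=8
and $t0, $t0, 240 → $t0=8&240=0
add $t3, $t3, 4 → $t3=8+4=12
add $t4, $t4, 1 → $t4=2+1=3
cmp $t4, 5  (cmp 3,5)
blt body: taken
lw $t0, 0($t3) → $t0=M[12]=-6
and $t0, $t0, 240 → $t0=(-6)&240=240
add $t3, $t3, 4 → $t3=12+4=16
add $t4, $t4, 1 → $t4=3+1=4
cmp $t4, 5  (cmp 4,5)
blt body: taken
lw $t0, 0($t3) → $t0=M[16]=-1
and $t0, $t0, 240 → $t0=(-1)&240=240
add $t3, $t3, 4 → $t3=16+4=20
add $t4, $t4, 1 → $t4=4+1=5
cmp $t4, 5  (cmp 5,5)
blt body: not taken
sub $t0, $t0, 2 → $t0=240-2=238
sw $t0, (4) → M[4]=238
halt.

238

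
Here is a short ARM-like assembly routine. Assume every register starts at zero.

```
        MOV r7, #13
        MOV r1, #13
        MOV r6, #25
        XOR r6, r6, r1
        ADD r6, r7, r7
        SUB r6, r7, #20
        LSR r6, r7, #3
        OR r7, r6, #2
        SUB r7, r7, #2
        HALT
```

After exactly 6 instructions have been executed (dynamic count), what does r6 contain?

-7

after MOV r7, #13: r7=13
after MOV r1, #13: r1=13
after MOV r6, #25: r6=25
after XOR r6, r6, r1: r6=25^13=20
after ADD r6, r7, r7: r6=13+13=26
after SUB r6, r7, #20: r6=13-20=-7
After step 6: r6 = -7.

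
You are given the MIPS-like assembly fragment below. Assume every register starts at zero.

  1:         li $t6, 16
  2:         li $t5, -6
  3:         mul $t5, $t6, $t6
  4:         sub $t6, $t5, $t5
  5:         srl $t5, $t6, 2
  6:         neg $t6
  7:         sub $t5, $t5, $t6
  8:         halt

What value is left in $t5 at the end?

after li $t6, 16: $t6=16
after li $t5, -6: $t5=-6
after mul $t5, $t6, $t6: $t5=16*16=256
after sub $t6, $t5, $t5: $t6=256-256=0
after srl $t5, $t6, 2: $t5=0>>2=0
after neg $t6: $t6=-(0)=0
after sub $t5, $t5, $t6: $t5=0-0=0
halt.

0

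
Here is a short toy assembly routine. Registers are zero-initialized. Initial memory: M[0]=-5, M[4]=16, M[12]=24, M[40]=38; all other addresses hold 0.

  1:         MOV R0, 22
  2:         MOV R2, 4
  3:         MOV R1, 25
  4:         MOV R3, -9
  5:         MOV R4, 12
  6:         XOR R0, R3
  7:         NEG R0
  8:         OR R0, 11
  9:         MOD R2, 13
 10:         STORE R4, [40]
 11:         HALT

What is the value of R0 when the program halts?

after MOV R0, 22: R0=22
after MOV R2, 4: R2=4
after MOV R1, 25: R1=25
after MOV R3, -9: R3=-9
after MOV R4, 12: R4=12
after XOR R0, R3: R0=22^(-9)=-31
after NEG R0: R0=-(-31)=31
after OR R0, 11: R0=31|11=31
after MOD R2, 13: R2=4%13=4
STORE R4, [40] → M[40]=12
halt.

31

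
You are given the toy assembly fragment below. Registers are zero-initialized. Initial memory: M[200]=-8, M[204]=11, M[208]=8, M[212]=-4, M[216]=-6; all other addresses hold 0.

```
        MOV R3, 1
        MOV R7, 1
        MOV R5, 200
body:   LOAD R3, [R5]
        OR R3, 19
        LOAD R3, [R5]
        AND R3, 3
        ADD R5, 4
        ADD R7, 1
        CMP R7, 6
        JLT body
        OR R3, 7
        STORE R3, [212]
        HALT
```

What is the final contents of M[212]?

R3=1
R7=1
R5=200
R3=M[200]=-8
R3=(-8)|19=-5
R3=M[200]=-8
R3=(-8)&3=0
R5=200+4=204
R7=1+1=2
CMP R7, 6  (cmp 2,6)
JLT body: taken
R3=M[204]=11
R3=11|19=27
R3=M[204]=11
R3=11&3=3
R5=204+4=208
R7=2+1=3
CMP R7, 6  (cmp 3,6)
JLT body: taken
R3=M[208]=8
R3=8|19=27
R3=M[208]=8
R3=8&3=0
R5=208+4=212
R7=3+1=4
CMP R7, 6  (cmp 4,6)
JLT body: taken
R3=M[212]=-4
R3=(-4)|19=-1
R3=M[212]=-4
R3=(-4)&3=0
R5=212+4=216
R7=4+1=5
CMP R7, 6  (cmp 5,6)
JLT body: taken
R3=M[216]=-6
R3=(-6)|19=-5
R3=M[216]=-6
R3=(-6)&3=2
R5=216+4=220
R7=5+1=6
CMP R7, 6  (cmp 6,6)
JLT body: not taken
R3=2|7=7
STORE R3, [212] → M[212]=7
halt.

7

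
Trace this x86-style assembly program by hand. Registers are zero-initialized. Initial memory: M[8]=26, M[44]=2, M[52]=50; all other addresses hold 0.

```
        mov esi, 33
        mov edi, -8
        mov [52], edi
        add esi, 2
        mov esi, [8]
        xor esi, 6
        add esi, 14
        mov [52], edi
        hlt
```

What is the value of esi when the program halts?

esi=33
edi=-8
mov [52], edi → M[52]=-8
esi=33+2=35
esi=M[8]=26
esi=26^6=28
esi=28+14=42
mov [52], edi → M[52]=-8
halt.

42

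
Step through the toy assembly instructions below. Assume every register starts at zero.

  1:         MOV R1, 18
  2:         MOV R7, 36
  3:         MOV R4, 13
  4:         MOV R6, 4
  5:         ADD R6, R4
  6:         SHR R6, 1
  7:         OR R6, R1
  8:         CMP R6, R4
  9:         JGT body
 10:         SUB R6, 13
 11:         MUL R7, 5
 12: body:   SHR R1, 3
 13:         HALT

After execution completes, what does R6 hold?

after MOV R1, 18: R1=18
after MOV R7, 36: R7=36
after MOV R4, 13: R4=13
after MOV R6, 4: R6=4
after ADD R6, R4: R6=4+13=17
after SHR R6, 1: R6=17>>1=8
after OR R6, R1: R6=8|18=26
CMP R6, R4  (cmp 26,13)
JGT body: taken
after SHR R1, 3: R1=18>>3=2
halt.

26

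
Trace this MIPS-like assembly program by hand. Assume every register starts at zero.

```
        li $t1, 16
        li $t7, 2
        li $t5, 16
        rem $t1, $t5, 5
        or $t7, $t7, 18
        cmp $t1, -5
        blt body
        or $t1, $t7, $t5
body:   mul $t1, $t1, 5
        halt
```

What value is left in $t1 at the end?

$t1=16
$t7=2
$t5=16
$t1=16%5=1
$t7=2|18=18
cmp $t1, -5  (cmp 1,-5)
blt body: not taken
$t1=18|16=18
$t1=18*5=90
halt.

90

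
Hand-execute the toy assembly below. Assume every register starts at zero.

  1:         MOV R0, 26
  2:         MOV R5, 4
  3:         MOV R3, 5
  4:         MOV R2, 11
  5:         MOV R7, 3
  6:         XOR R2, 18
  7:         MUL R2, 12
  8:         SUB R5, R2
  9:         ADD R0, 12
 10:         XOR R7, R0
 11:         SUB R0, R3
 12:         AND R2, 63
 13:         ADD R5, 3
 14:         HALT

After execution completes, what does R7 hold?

37

after MOV R0, 26: R0=26
after MOV R5, 4: R5=4
after MOV R3, 5: R3=5
after MOV R2, 11: R2=11
after MOV R7, 3: R7=3
after XOR R2, 18: R2=11^18=25
after MUL R2, 12: R2=25*12=300
after SUB R5, R2: R5=4-300=-296
after ADD R0, 12: R0=26+12=38
after XOR R7, R0: R7=3^38=37
after SUB R0, R3: R0=38-5=33
after AND R2, 63: R2=300&63=44
after ADD R5, 3: R5=(-296)+3=-293
halt.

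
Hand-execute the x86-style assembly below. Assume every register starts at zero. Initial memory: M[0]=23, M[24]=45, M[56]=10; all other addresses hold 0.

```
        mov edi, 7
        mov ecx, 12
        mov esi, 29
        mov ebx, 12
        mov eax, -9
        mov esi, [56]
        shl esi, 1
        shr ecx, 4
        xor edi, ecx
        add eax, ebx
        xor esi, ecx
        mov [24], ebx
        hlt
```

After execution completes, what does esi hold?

20

edi=7
ecx=12
esi=29
ebx=12
eax=-9
esi=M[56]=10
esi=10<<1=20
ecx=12>>4=0
edi=7^0=7
eax=(-9)+12=3
esi=20^0=20
mov [24], ebx → M[24]=12
halt.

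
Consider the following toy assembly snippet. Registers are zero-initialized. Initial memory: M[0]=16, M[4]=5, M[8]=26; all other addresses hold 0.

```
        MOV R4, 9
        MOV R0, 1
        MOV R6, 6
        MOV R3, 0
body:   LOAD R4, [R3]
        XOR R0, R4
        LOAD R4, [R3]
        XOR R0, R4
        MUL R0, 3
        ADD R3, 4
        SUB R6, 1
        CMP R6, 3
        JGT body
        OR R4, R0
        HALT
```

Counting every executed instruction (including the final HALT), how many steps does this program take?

after MOV R4, 9: R4=9
after MOV R0, 1: R0=1
after MOV R6, 6: R6=6
after MOV R3, 0: R3=0
after LOAD R4, [R3]: R4=M[0]=16
after XOR R0, R4: R0=1^16=17
after LOAD R4, [R3]: R4=M[0]=16
after XOR R0, R4: R0=17^16=1
after MUL R0, 3: R0=1*3=3
after ADD R3, 4: R3=0+4=4
after SUB R6, 1: R6=6-1=5
CMP R6, 3  (cmp 5,3)
JGT body: taken
after LOAD R4, [R3]: R4=M[4]=5
after XOR R0, R4: R0=3^5=6
after LOAD R4, [R3]: R4=M[4]=5
after XOR R0, R4: R0=6^5=3
after MUL R0, 3: R0=3*3=9
after ADD R3, 4: R3=4+4=8
after SUB R6, 1: R6=5-1=4
CMP R6, 3  (cmp 4,3)
JGT body: taken
after LOAD R4, [R3]: R4=M[8]=26
after XOR R0, R4: R0=9^26=19
after LOAD R4, [R3]: R4=M[8]=26
after XOR R0, R4: R0=19^26=9
after MUL R0, 3: R0=9*3=27
after ADD R3, 4: R3=8+4=12
after SUB R6, 1: R6=4-1=3
CMP R6, 3  (cmp 3,3)
JGT body: not taken
after OR R4, R0: R4=26|27=27
halt.
Total executed instructions: 33.

33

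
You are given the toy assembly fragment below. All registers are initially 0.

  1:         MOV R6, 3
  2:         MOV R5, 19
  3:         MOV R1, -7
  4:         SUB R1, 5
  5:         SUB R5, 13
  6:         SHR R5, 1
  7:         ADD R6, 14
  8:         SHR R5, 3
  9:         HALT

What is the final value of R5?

0

MOV R6, 3 → R6=3
MOV R5, 19 → R5=19
MOV R1, -7 → R1=-7
SUB R1, 5 → R1=(-7)-5=-12
SUB R5, 13 → R5=19-13=6
SHR R5, 1 → R5=6>>1=3
ADD R6, 14 → R6=3+14=17
SHR R5, 3 → R5=3>>3=0
halt.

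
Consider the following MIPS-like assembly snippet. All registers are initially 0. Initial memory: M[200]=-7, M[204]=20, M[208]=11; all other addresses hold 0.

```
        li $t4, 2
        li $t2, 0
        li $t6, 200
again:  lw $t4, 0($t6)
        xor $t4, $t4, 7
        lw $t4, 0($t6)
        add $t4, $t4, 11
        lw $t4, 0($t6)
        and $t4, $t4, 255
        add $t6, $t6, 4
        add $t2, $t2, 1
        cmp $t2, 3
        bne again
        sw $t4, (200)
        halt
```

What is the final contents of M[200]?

after li $t4, 2: $t4=2
after li $t2, 0: $t2=0
after li $t6, 200: $t6=200
after lw $t4, 0($t6): $t4=M[200]=-7
after xor $t4, $t4, 7: $t4=(-7)^7=-2
after lw $t4, 0($t6): $t4=M[200]=-7
after add $t4, $t4, 11: $t4=(-7)+11=4
after lw $t4, 0($t6): $t4=M[200]=-7
after and $t4, $t4, 255: $t4=(-7)&255=249
after add $t6, $t6, 4: $t6=200+4=204
after add $t2, $t2, 1: $t2=0+1=1
cmp $t2, 3  (cmp 1,3)
bne again: taken
after lw $t4, 0($t6): $t4=M[204]=20
after xor $t4, $t4, 7: $t4=20^7=19
after lw $t4, 0($t6): $t4=M[204]=20
after add $t4, $t4, 11: $t4=20+11=31
after lw $t4, 0($t6): $t4=M[204]=20
after and $t4, $t4, 255: $t4=20&255=20
after add $t6, $t6, 4: $t6=204+4=208
after add $t2, $t2, 1: $t2=1+1=2
cmp $t2, 3  (cmp 2,3)
bne again: taken
after lw $t4, 0($t6): $t4=M[208]=11
after xor $t4, $t4, 7: $t4=11^7=12
after lw $t4, 0($t6): $t4=M[208]=11
after add $t4, $t4, 11: $t4=11+11=22
after lw $t4, 0($t6): $t4=M[208]=11
after and $t4, $t4, 255: $t4=11&255=11
after add $t6, $t6, 4: $t6=208+4=212
after add $t2, $t2, 1: $t2=2+1=3
cmp $t2, 3  (cmp 3,3)
bne again: not taken
sw $t4, (200) → M[200]=11
halt.

11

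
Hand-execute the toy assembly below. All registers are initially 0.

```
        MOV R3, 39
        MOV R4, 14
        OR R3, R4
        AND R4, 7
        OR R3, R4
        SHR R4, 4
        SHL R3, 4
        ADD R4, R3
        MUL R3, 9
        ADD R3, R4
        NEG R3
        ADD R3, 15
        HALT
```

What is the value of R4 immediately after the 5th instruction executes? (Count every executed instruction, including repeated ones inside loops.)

R3=39
R4=14
R3=39|14=47
R4=14&7=6
R3=47|6=47
After step 5: R4 = 6.

6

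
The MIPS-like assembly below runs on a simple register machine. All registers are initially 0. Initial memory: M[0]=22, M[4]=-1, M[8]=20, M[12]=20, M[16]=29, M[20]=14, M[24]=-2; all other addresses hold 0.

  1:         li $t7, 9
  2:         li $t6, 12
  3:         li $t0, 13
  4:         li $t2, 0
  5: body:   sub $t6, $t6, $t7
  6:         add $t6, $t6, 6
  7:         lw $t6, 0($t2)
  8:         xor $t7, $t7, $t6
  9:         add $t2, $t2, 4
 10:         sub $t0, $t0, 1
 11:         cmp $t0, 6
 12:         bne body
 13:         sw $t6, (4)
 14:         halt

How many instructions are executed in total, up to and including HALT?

62

after li $t7, 9: $t7=9
after li $t6, 12: $t6=12
after li $t0, 13: $t0=13
after li $t2, 0: $t2=0
after sub $t6, $t6, $t7: $t6=12-9=3
after add $t6, $t6, 6: $t6=3+6=9
after lw $t6, 0($t2): $t6=M[0]=22
after xor $t7, $t7, $t6: $t7=9^22=31
after add $t2, $t2, 4: $t2=0+4=4
after sub $t0, $t0, 1: $t0=13-1=12
cmp $t0, 6  (cmp 12,6)
bne body: taken
after sub $t6, $t6, $t7: $t6=22-31=-9
after add $t6, $t6, 6: $t6=(-9)+6=-3
after lw $t6, 0($t2): $t6=M[4]=-1
after xor $t7, $t7, $t6: $t7=31^(-1)=-32
after add $t2, $t2, 4: $t2=4+4=8
after sub $t0, $t0, 1: $t0=12-1=11
cmp $t0, 6  (cmp 11,6)
bne body: taken
after sub $t6, $t6, $t7: $t6=(-1)-(-32)=31
after add $t6, $t6, 6: $t6=31+6=37
after lw $t6, 0($t2): $t6=M[8]=20
after xor $t7, $t7, $t6: $t7=(-32)^20=-12
after add $t2, $t2, 4: $t2=8+4=12
after sub $t0, $t0, 1: $t0=11-1=10
cmp $t0, 6  (cmp 10,6)
bne body: taken
after sub $t6, $t6, $t7: $t6=20-(-12)=32
after add $t6, $t6, 6: $t6=32+6=38
after lw $t6, 0($t2): $t6=M[12]=20
after xor $t7, $t7, $t6: $t7=(-12)^20=-32
after add $t2, $t2, 4: $t2=12+4=16
after sub $t0, $t0, 1: $t0=10-1=9
cmp $t0, 6  (cmp 9,6)
bne body: taken
after sub $t6, $t6, $t7: $t6=20-(-32)=52
after add $t6, $t6, 6: $t6=52+6=58
after lw $t6, 0($t2): $t6=M[16]=29
after xor $t7, $t7, $t6: $t7=(-32)^29=-3
after add $t2, $t2, 4: $t2=16+4=20
after sub $t0, $t0, 1: $t0=9-1=8
cmp $t0, 6  (cmp 8,6)
bne body: taken
after sub $t6, $t6, $t7: $t6=29-(-3)=32
after add $t6, $t6, 6: $t6=32+6=38
after lw $t6, 0($t2): $t6=M[20]=14
after xor $t7, $t7, $t6: $t7=(-3)^14=-13
after add $t2, $t2, 4: $t2=20+4=24
after sub $t0, $t0, 1: $t0=8-1=7
cmp $t0, 6  (cmp 7,6)
bne body: taken
after sub $t6, $t6, $t7: $t6=14-(-13)=27
after add $t6, $t6, 6: $t6=27+6=33
after lw $t6, 0($t2): $t6=M[24]=-2
after xor $t7, $t7, $t6: $t7=(-13)^(-2)=13
after add $t2, $t2, 4: $t2=24+4=28
after sub $t0, $t0, 1: $t0=7-1=6
cmp $t0, 6  (cmp 6,6)
bne body: not taken
sw $t6, (4) → M[4]=-2
halt.
Total executed instructions: 62.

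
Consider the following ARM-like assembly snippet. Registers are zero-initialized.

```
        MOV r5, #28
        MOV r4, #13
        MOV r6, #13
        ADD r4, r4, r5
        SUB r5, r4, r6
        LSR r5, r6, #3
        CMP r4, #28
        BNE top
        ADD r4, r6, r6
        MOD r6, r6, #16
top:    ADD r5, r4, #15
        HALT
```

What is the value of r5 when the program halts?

MOV r5, #28 → r5=28
MOV r4, #13 → r4=13
MOV r6, #13 → r6=13
ADD r4, r4, r5 → r4=13+28=41
SUB r5, r4, r6 → r5=41-13=28
LSR r5, r6, #3 → r5=13>>3=1
CMP r4, #28  (cmp 41,28)
BNE top: taken
ADD r5, r4, #15 → r5=41+15=56
halt.

56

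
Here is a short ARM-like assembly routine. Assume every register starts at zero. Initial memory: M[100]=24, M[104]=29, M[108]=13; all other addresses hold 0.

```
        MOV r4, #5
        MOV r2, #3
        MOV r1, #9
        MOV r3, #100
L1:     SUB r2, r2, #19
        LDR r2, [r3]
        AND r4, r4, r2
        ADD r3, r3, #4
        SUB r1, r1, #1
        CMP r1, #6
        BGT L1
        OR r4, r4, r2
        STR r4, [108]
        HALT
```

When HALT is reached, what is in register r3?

112

MOV r4, #5 → r4=5
MOV r2, #3 → r2=3
MOV r1, #9 → r1=9
MOV r3, #100 → r3=100
SUB r2, r2, #19 → r2=3-19=-16
LDR r2, [r3] → r2=M[100]=24
AND r4, r4, r2 → r4=5&24=0
ADD r3, r3, #4 → r3=100+4=104
SUB r1, r1, #1 → r1=9-1=8
CMP r1, #6  (cmp 8,6)
BGT L1: taken
SUB r2, r2, #19 → r2=24-19=5
LDR r2, [r3] → r2=M[104]=29
AND r4, r4, r2 → r4=0&29=0
ADD r3, r3, #4 → r3=104+4=108
SUB r1, r1, #1 → r1=8-1=7
CMP r1, #6  (cmp 7,6)
BGT L1: taken
SUB r2, r2, #19 → r2=29-19=10
LDR r2, [r3] → r2=M[108]=13
AND r4, r4, r2 → r4=0&13=0
ADD r3, r3, #4 → r3=108+4=112
SUB r1, r1, #1 → r1=7-1=6
CMP r1, #6  (cmp 6,6)
BGT L1: not taken
OR r4, r4, r2 → r4=0|13=13
STR r4, [108] → M[108]=13
halt.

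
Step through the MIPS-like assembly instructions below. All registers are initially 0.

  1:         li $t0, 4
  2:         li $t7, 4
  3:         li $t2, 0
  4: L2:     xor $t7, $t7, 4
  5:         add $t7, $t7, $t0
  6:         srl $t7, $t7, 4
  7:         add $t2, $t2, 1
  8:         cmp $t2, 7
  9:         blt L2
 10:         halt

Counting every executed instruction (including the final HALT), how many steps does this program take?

46

$t0=4
$t7=4
$t2=0
$t7=4^4=0
$t7=0+4=4
$t7=4>>4=0
$t2=0+1=1
cmp $t2, 7  (cmp 1,7)
blt L2: taken
$t7=0^4=4
$t7=4+4=8
$t7=8>>4=0
$t2=1+1=2
cmp $t2, 7  (cmp 2,7)
blt L2: taken
$t7=0^4=4
$t7=4+4=8
$t7=8>>4=0
$t2=2+1=3
cmp $t2, 7  (cmp 3,7)
blt L2: taken
$t7=0^4=4
$t7=4+4=8
$t7=8>>4=0
$t2=3+1=4
cmp $t2, 7  (cmp 4,7)
blt L2: taken
$t7=0^4=4
$t7=4+4=8
$t7=8>>4=0
$t2=4+1=5
cmp $t2, 7  (cmp 5,7)
blt L2: taken
$t7=0^4=4
$t7=4+4=8
$t7=8>>4=0
$t2=5+1=6
cmp $t2, 7  (cmp 6,7)
blt L2: taken
$t7=0^4=4
$t7=4+4=8
$t7=8>>4=0
$t2=6+1=7
cmp $t2, 7  (cmp 7,7)
blt L2: not taken
halt.
Total executed instructions: 46.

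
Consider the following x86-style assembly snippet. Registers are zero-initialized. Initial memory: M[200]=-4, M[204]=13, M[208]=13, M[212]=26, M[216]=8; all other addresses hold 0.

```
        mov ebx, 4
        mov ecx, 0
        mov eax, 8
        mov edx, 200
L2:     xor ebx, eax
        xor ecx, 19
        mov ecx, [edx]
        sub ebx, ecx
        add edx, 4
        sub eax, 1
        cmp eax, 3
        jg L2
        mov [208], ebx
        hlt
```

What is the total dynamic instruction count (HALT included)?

46

after mov ebx, 4: ebx=4
after mov ecx, 0: ecx=0
after mov eax, 8: eax=8
after mov edx, 200: edx=200
after xor ebx, eax: ebx=4^8=12
after xor ecx, 19: ecx=0^19=19
after mov ecx, [edx]: ecx=M[200]=-4
after sub ebx, ecx: ebx=12-(-4)=16
after add edx, 4: edx=200+4=204
after sub eax, 1: eax=8-1=7
cmp eax, 3  (cmp 7,3)
jg L2: taken
after xor ebx, eax: ebx=16^7=23
after xor ecx, 19: ecx=(-4)^19=-17
after mov ecx, [edx]: ecx=M[204]=13
after sub ebx, ecx: ebx=23-13=10
after add edx, 4: edx=204+4=208
after sub eax, 1: eax=7-1=6
cmp eax, 3  (cmp 6,3)
jg L2: taken
after xor ebx, eax: ebx=10^6=12
after xor ecx, 19: ecx=13^19=30
after mov ecx, [edx]: ecx=M[208]=13
after sub ebx, ecx: ebx=12-13=-1
after add edx, 4: edx=208+4=212
after sub eax, 1: eax=6-1=5
cmp eax, 3  (cmp 5,3)
jg L2: taken
after xor ebx, eax: ebx=(-1)^5=-6
after xor ecx, 19: ecx=13^19=30
after mov ecx, [edx]: ecx=M[212]=26
after sub ebx, ecx: ebx=(-6)-26=-32
after add edx, 4: edx=212+4=216
after sub eax, 1: eax=5-1=4
cmp eax, 3  (cmp 4,3)
jg L2: taken
after xor ebx, eax: ebx=(-32)^4=-28
after xor ecx, 19: ecx=26^19=9
after mov ecx, [edx]: ecx=M[216]=8
after sub ebx, ecx: ebx=(-28)-8=-36
after add edx, 4: edx=216+4=220
after sub eax, 1: eax=4-1=3
cmp eax, 3  (cmp 3,3)
jg L2: not taken
mov [208], ebx → M[208]=-36
halt.
Total executed instructions: 46.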